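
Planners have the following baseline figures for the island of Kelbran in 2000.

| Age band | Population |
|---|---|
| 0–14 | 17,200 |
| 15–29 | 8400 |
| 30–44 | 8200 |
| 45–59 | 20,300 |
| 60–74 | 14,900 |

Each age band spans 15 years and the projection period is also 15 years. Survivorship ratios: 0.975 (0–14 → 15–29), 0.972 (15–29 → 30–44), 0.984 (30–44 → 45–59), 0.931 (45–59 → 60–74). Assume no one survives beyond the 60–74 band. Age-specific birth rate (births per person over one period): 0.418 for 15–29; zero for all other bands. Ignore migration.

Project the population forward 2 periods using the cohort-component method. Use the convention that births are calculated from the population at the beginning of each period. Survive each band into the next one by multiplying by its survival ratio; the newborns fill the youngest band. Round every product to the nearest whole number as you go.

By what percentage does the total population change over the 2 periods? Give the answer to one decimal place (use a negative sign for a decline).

[period 1]
Births: 8400 × 0.418 = 3511
15–29: 17200 × 0.975 = 16770
30–44: 8400 × 0.972 = 8165
45–59: 8200 × 0.984 = 8069
60–74: 20300 × 0.931 = 18899
Giving 3511 / 16770 / 8165 / 8069 / 18899.
[period 2]
Births: 16770 × 0.418 = 7010
15–29: 3511 × 0.975 = 3423
30–44: 16770 × 0.972 = 16300
45–59: 8165 × 0.984 = 8034
60–74: 8069 × 0.931 = 7512
Giving 7010 / 3423 / 16300 / 8034 / 7512.
Total: 69000 → 42279; change = -26721; percentage change = -38.7%

-38.7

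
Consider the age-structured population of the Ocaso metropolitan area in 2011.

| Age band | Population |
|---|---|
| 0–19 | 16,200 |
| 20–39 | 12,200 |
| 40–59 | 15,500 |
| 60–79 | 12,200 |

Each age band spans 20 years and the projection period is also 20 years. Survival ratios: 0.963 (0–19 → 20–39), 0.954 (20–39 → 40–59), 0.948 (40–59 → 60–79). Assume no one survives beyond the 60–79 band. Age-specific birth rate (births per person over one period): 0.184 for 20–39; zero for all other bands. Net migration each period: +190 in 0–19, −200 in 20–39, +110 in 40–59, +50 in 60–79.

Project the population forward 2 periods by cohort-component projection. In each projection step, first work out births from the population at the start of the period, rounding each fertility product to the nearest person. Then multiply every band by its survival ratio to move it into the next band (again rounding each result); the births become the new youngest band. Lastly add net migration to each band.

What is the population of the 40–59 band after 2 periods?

14803

Period 1:
Births: 12200 * 0.184 = 2245
20–39: 16200 * 0.963 = 15601
40–59: 12200 * 0.954 = 11639
60–79: 15500 * 0.948 = 14694
Net migration: 0–19 + 190 → 2435; 20–39 − 200 → 15401; 40–59 + 110 → 11749; 60–79 + 50 → 14744
→ [2435, 15401, 11749, 14744]
Period 2:
Births: 15401 * 0.184 = 2834
20–39: 2435 * 0.963 = 2345
40–59: 15401 * 0.954 = 14693
60–79: 11749 * 0.948 = 11138
Net migration: 0–19 + 190 → 3024; 20–39 − 200 → 2145; 40–59 + 110 → 14803; 60–79 + 50 → 11188
→ [3024, 2145, 14803, 11188]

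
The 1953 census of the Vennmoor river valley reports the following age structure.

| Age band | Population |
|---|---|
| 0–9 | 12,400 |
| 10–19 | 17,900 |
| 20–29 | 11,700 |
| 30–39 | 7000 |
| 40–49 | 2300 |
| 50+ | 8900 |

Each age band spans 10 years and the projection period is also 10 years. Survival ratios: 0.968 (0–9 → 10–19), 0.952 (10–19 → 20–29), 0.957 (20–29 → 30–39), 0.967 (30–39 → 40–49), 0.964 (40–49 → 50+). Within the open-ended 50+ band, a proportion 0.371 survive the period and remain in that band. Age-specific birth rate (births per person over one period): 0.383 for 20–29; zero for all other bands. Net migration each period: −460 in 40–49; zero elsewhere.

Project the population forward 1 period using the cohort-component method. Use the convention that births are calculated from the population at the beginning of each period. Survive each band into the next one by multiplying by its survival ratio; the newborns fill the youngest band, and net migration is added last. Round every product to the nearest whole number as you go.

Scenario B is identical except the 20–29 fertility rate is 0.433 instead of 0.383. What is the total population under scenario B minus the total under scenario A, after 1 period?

585

Period 1:
Births: 11700 * 0.383 = 4481
10–19: 12400 * 0.968 = 12003
20–29: 17900 * 0.952 = 17041
30–39: 11700 * 0.957 = 11197
40–49: 7000 * 0.967 = 6769
50+: 2300 * 0.964 + 8900 * 0.371 = 2217 + 3302 = 5519
Net migration: 40–49 − 460 → 6309
Giving 4481 / 12003 / 17041 / 11197 / 6309 / 5519.
Scenario A total after 1 period: 56550
Scenario B projection —
Period 1:
Births: 11700 * 0.433 = 5066
10–19: 12400 * 0.968 = 12003
20–29: 17900 * 0.952 = 17041
30–39: 11700 * 0.957 = 11197
40–49: 7000 * 0.967 = 6769
50+: 2300 * 0.964 + 8900 * 0.371 = 2217 + 3302 = 5519
Net migration: 40–49 − 460 → 6309
Giving 5066 / 12003 / 17041 / 11197 / 6309 / 5519.
Scenario B total after 1 period: 57135
Difference B − A = 57135 − 56550 = 585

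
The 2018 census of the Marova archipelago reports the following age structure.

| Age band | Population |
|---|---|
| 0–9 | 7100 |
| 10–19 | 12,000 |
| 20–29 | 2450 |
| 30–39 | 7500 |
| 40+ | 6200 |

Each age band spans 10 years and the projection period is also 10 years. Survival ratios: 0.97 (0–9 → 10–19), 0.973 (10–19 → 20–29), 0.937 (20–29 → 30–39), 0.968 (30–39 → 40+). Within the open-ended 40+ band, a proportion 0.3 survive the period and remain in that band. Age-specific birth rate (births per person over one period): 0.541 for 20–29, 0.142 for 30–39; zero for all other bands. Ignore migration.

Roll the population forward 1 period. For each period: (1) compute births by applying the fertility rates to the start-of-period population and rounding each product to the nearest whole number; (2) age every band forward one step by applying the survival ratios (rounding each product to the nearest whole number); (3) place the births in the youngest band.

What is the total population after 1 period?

32369

— Period 1 —
Births: 2450 × 0.541 = 1325 ; 7500 × 0.142 = 1065 — total 2390
10–19: 7100 × 0.97 = 6887
20–29: 12000 × 0.973 = 11676
30–39: 2450 × 0.937 = 2296
40+: 7500 × 0.968 + 6200 × 0.3 = 7260 + 1860 = 9120
Population now: 0–9=2390, 10–19=6887, 20–29=11676, 30–39=2296, 40+=9120
Total after period 1: 2390 + 6887 + 11676 + 2296 + 9120 = 32369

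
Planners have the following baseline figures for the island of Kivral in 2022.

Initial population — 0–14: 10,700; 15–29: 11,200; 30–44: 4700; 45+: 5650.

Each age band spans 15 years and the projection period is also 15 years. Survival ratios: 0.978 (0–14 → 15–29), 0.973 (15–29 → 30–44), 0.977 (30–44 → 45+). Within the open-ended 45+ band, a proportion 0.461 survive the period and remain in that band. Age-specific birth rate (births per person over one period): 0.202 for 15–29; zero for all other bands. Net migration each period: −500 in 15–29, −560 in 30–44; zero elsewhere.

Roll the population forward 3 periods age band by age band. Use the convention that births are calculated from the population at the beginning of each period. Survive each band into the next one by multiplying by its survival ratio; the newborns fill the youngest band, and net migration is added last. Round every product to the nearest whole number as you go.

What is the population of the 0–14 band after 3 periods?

Call the bands 1 to 4, youngest first.
Period 1.
Births: 11200 × 0.202 = 2262
Band 2: 10700 × 0.978 = 10465
Band 3: 11200 × 0.973 = 10898
Band 4: 4700 × 0.977 + 5650 × 0.461 = 4592 + 2605 = 7197
Net migration: Band 2 − 500 → 9965; Band 3 − 560 → 10338
Giving 2262 / 9965 / 10338 / 7197.
Period 2.
Births: 9965 × 0.202 = 2013
Band 2: 2262 × 0.978 = 2212
Band 3: 9965 × 0.973 = 9696
Band 4: 10338 × 0.977 + 7197 × 0.461 = 10100 + 3318 = 13418
Net migration: Band 2 − 500 → 1712; Band 3 − 560 → 9136
Giving 2013 / 1712 / 9136 / 13418.
Period 3.
Births: 1712 × 0.202 = 346
Band 2: 2013 × 0.978 = 1969
Band 3: 1712 × 0.973 = 1666
Band 4: 9136 × 0.977 + 13418 × 0.461 = 8926 + 6186 = 15112
Net migration: Band 2 − 500 → 1469; Band 3 − 560 → 1106
Giving 346 / 1469 / 1106 / 15112.

346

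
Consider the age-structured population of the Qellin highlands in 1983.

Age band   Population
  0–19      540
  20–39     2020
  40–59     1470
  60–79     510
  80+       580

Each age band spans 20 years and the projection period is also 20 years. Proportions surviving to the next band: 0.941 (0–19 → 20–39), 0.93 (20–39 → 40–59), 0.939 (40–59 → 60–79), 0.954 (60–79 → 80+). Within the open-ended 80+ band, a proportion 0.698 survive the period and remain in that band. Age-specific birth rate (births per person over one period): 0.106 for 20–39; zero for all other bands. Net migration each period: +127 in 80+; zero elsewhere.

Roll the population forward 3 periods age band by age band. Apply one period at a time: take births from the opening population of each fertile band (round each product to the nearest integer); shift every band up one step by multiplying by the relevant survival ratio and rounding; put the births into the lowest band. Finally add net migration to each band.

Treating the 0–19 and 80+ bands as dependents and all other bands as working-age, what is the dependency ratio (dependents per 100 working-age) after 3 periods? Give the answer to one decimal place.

489.7

Let group 1 be 0–19 through group 5 = 80+.
[period 1]
Births: 2020 * 0.106 = 214
Group 2: 540 * 0.941 = 508
Group 3: 2020 * 0.93 = 1879
Group 4: 1470 * 0.939 = 1380
Group 5: 510 * 0.954 + 580 * 0.698 = 487 + 405 = 892
Net migration: Group 5 + 127 → 1019
Giving 214 / 508 / 1879 / 1380 / 1019.
[period 2]
Births: 508 * 0.106 = 54
Group 2: 214 * 0.941 = 201
Group 3: 508 * 0.93 = 472
Group 4: 1879 * 0.939 = 1764
Group 5: 1380 * 0.954 + 1019 * 0.698 = 1317 + 711 = 2028
Net migration: Group 5 + 127 → 2155
Giving 54 / 201 / 472 / 1764 / 2155.
[period 3]
Births: 201 * 0.106 = 21
Group 2: 54 * 0.941 = 51
Group 3: 201 * 0.93 = 187
Group 4: 472 * 0.939 = 443
Group 5: 1764 * 0.954 + 2155 * 0.698 = 1683 + 1504 = 3187
Net migration: Group 5 + 127 → 3314
Giving 21 / 51 / 187 / 443 / 3314.
Dependents (band 0–19 + band 80+) = 21 + 3314 = 3335; working-age = 681; ratio = 3335/681 × 100 = 489.7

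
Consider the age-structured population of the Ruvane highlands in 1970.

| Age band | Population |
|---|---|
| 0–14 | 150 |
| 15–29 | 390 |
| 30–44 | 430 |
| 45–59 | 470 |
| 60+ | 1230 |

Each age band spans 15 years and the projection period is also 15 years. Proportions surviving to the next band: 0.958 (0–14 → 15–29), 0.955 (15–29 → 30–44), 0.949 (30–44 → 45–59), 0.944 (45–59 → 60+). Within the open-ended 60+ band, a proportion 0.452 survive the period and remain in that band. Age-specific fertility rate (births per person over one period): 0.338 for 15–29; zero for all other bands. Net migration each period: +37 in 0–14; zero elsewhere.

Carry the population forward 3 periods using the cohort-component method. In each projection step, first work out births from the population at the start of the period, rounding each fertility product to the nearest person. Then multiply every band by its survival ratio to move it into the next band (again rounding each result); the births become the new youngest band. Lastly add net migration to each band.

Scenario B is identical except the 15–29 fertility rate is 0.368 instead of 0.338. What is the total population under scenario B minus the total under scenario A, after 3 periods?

23

(Bands numbered youngest = 1 to oldest = 5.)
— Period 1 —
Births: 390 × 0.338 = 132
Band 2: 150 × 0.958 = 144
Band 3: 390 × 0.955 = 372
Band 4: 430 × 0.949 = 408
Band 5: 470 × 0.944 + 1230 × 0.452 = 444 + 556 = 1000
Net migration: Band 1 + 37 → 169
Population now: 0–14=169, 15–29=144, 30–44=372, 45–59=408, 60+=1000
— Period 2 —
Births: 144 × 0.338 = 49
Band 2: 169 × 0.958 = 162
Band 3: 144 × 0.955 = 138
Band 4: 372 × 0.949 = 353
Band 5: 408 × 0.944 + 1000 × 0.452 = 385 + 452 = 837
Net migration: Band 1 + 37 → 86
Population now: 0–14=86, 15–29=162, 30–44=138, 45–59=353, 60+=837
— Period 3 —
Births: 162 × 0.338 = 55
Band 2: 86 × 0.958 = 82
Band 3: 162 × 0.955 = 155
Band 4: 138 × 0.949 = 131
Band 5: 353 × 0.944 + 837 × 0.452 = 333 + 378 = 711
Net migration: Band 1 + 37 → 92
Population now: 0–14=92, 15–29=82, 30–44=155, 45–59=131, 60+=711
Scenario A total after 3 periods: 1171
Scenario B projection —
— Period 1 —
Births: 390 × 0.368 = 144
Band 2: 150 × 0.958 = 144
Band 3: 390 × 0.955 = 372
Band 4: 430 × 0.949 = 408
Band 5: 470 × 0.944 + 1230 × 0.452 = 444 + 556 = 1000
Net migration: Band 1 + 37 → 181
Population now: 0–14=181, 15–29=144, 30–44=372, 45–59=408, 60+=1000
— Period 2 —
Births: 144 × 0.368 = 53
Band 2: 181 × 0.958 = 173
Band 3: 144 × 0.955 = 138
Band 4: 372 × 0.949 = 353
Band 5: 408 × 0.944 + 1000 × 0.452 = 385 + 452 = 837
Net migration: Band 1 + 37 → 90
Population now: 0–14=90, 15–29=173, 30–44=138, 45–59=353, 60+=837
— Period 3 —
Births: 173 × 0.368 = 64
Band 2: 90 × 0.958 = 86
Band 3: 173 × 0.955 = 165
Band 4: 138 × 0.949 = 131
Band 5: 353 × 0.944 + 837 × 0.452 = 333 + 378 = 711
Net migration: Band 1 + 37 → 101
Population now: 0–14=101, 15–29=86, 30–44=165, 45–59=131, 60+=711
Scenario B total after 3 periods: 1194
Difference B − A = 1194 − 1171 = 23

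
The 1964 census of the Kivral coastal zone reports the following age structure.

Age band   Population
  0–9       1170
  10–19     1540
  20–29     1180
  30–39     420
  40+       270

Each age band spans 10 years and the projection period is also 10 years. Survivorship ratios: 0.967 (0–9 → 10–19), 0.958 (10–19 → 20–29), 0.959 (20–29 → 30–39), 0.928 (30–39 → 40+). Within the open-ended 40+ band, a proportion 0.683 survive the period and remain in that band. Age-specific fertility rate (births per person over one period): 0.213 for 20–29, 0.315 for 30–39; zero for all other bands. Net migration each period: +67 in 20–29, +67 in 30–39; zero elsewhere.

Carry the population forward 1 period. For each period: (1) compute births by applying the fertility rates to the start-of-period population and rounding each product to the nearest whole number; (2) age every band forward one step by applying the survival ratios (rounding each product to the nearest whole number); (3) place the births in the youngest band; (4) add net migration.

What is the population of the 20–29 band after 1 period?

1542

Call the bands 1 to 5, youngest first.
After projecting period 1:
Births: 1180 × 0.213 = 251  |  420 × 0.315 = 132 — total 383
Band 2: 1170 × 0.967 = 1131
Band 3: 1540 × 0.958 = 1475
Band 4: 1180 × 0.959 = 1132
Band 5: 420 × 0.928 + 270 × 0.683 = 390 + 184 = 574
Net migration: Band 3 + 67 → 1542; Band 4 + 67 → 1199
→ [383, 1131, 1542, 1199, 574]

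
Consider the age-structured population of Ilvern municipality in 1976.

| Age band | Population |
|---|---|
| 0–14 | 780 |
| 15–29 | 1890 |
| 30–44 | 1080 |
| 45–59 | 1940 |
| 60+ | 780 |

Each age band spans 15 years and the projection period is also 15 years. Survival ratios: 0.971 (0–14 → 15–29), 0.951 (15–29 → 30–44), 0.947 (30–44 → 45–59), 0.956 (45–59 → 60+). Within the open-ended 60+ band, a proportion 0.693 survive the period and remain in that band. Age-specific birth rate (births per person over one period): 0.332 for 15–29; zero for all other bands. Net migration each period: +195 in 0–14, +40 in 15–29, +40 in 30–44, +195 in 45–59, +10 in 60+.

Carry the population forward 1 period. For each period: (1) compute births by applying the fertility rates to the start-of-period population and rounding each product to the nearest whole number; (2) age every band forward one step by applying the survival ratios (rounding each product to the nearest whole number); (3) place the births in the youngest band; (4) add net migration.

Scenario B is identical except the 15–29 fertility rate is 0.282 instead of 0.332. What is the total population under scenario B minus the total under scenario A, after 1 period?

Call the bands 1 to 5, youngest first.
Period 1.
Births: 1890 × 0.332 = 627
Band 2: 780 × 0.971 = 757
Band 3: 1890 × 0.951 = 1797
Band 4: 1080 × 0.947 = 1023
Band 5: 1940 × 0.956 + 780 × 0.693 = 1855 + 541 = 2396
Net migration: Band 1 + 195 → 822; Band 2 + 40 → 797; Band 3 + 40 → 1837; Band 4 + 195 → 1218; Band 5 + 10 → 2406
→ [822, 797, 1837, 1218, 2406]
Scenario A total after 1 period: 7080
Scenario B projection —
Period 1.
Births: 1890 × 0.282 = 533
Band 2: 780 × 0.971 = 757
Band 3: 1890 × 0.951 = 1797
Band 4: 1080 × 0.947 = 1023
Band 5: 1940 × 0.956 + 780 × 0.693 = 1855 + 541 = 2396
Net migration: Band 1 + 195 → 728; Band 2 + 40 → 797; Band 3 + 40 → 1837; Band 4 + 195 → 1218; Band 5 + 10 → 2406
→ [728, 797, 1837, 1218, 2406]
Scenario B total after 1 period: 6986
Difference B − A = 6986 − 7080 = -94

-94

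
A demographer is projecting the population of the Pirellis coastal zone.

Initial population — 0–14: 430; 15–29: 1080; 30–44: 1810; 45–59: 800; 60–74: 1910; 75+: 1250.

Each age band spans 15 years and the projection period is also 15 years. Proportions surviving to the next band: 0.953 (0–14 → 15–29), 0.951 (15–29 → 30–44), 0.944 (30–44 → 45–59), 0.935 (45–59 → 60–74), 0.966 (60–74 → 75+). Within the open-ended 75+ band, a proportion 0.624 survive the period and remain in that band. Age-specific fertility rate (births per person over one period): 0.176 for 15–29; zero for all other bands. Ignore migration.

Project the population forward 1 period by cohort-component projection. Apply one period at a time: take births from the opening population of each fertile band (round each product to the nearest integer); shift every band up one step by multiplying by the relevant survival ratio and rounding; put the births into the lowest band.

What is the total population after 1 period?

After projecting period 1:
Births: 1080 * 0.176 = 190
15–29: 430 * 0.953 = 410
30–44: 1080 * 0.951 = 1027
45–59: 1810 * 0.944 = 1709
60–74: 800 * 0.935 = 748
75+: 1910 * 0.966 + 1250 * 0.624 = 1845 + 780 = 2625
Giving 190 / 410 / 1027 / 1709 / 748 / 2625.
Total after period 1: 190 + 410 + 1027 + 1709 + 748 + 2625 = 6709

6709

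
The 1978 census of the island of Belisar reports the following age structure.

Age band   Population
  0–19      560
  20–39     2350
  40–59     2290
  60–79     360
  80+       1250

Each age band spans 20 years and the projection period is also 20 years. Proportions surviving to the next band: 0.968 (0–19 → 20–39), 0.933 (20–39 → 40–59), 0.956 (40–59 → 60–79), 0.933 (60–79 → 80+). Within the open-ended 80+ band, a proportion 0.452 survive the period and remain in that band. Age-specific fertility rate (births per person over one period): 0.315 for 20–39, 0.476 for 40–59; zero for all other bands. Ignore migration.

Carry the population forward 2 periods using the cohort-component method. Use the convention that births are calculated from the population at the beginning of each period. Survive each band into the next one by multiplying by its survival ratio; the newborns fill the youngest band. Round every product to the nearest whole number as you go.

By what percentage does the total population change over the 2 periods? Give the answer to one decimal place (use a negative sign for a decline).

Period 1.
Births: 2350 × 0.315 = 740  |  2290 × 0.476 = 1090 ⇒ total 1830
20–39: 560 × 0.968 = 542
40–59: 2350 × 0.933 = 2193
60–79: 2290 × 0.956 = 2189
80+: 360 × 0.933 + 1250 × 0.452 = 336 + 565 = 901
→ [1830, 542, 2193, 2189, 901]
Period 2.
Births: 542 × 0.315 = 171  |  2193 × 0.476 = 1044 ⇒ total 1215
20–39: 1830 × 0.968 = 1771
40–59: 542 × 0.933 = 506
60–79: 2193 × 0.956 = 2097
80+: 2189 × 0.933 + 901 × 0.452 = 2042 + 407 = 2449
→ [1215, 1771, 506, 2097, 2449]
Total: 6810 → 8038; change = 1228; percentage change = 18.0%

18.0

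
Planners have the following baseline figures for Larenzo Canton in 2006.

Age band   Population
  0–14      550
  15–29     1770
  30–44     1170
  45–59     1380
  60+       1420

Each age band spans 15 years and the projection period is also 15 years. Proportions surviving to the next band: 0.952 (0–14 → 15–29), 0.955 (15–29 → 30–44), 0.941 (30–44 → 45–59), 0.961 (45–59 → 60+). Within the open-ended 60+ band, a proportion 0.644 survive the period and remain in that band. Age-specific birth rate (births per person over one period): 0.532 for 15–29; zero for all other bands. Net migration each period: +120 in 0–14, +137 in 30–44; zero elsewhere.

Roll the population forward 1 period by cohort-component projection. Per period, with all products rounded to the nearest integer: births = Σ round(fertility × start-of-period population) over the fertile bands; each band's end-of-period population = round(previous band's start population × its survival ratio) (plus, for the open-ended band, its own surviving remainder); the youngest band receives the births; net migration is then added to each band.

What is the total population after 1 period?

6754

Let band 1 be 0–14 through band 5 = 60+.
[period 1]
Births: 1770 × 0.532 = 942
Band 2: 550 × 0.952 = 524
Band 3: 1770 × 0.955 = 1690
Band 4: 1170 × 0.941 = 1101
Band 5: 1380 × 0.961 + 1420 × 0.644 = 1326 + 914 = 2240
Net migration: Band 1 + 120 → 1062; Band 3 + 137 → 1827
→ [1062, 524, 1827, 1101, 2240]
Total after period 1: 1062 + 524 + 1827 + 1101 + 2240 = 6754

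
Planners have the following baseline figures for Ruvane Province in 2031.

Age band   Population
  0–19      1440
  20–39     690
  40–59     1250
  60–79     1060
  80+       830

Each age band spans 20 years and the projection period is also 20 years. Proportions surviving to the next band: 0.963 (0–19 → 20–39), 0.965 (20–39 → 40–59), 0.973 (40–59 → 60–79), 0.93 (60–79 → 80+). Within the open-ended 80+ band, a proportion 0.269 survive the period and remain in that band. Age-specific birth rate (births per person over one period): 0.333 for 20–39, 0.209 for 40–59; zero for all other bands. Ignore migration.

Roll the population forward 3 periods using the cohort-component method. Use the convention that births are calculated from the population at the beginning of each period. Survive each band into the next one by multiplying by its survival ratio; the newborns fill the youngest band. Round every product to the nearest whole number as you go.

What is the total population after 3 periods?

(Bands numbered youngest = 1 to oldest = 5.)
— Period 1 —
Births: 690 × 0.333 = 230 ; 1250 × 0.209 = 261 → 491
Band 2: 1440 × 0.963 = 1387
Band 3: 690 × 0.965 = 666
Band 4: 1250 × 0.973 = 1216
Band 5: 1060 × 0.93 + 830 × 0.269 = 986 + 223 = 1209
End of period: [491, 1387, 666, 1216, 1209]
— Period 2 —
Births: 1387 × 0.333 = 462 ; 666 × 0.209 = 139 → 601
Band 2: 491 × 0.963 = 473
Band 3: 1387 × 0.965 = 1338
Band 4: 666 × 0.973 = 648
Band 5: 1216 × 0.93 + 1209 × 0.269 = 1131 + 325 = 1456
End of period: [601, 473, 1338, 648, 1456]
— Period 3 —
Births: 473 × 0.333 = 158 ; 1338 × 0.209 = 280 → 438
Band 2: 601 × 0.963 = 579
Band 3: 473 × 0.965 = 456
Band 4: 1338 × 0.973 = 1302
Band 5: 648 × 0.93 + 1456 × 0.269 = 603 + 392 = 995
End of period: [438, 579, 456, 1302, 995]
Total after period 3: 438 + 579 + 456 + 1302 + 995 = 3770

3770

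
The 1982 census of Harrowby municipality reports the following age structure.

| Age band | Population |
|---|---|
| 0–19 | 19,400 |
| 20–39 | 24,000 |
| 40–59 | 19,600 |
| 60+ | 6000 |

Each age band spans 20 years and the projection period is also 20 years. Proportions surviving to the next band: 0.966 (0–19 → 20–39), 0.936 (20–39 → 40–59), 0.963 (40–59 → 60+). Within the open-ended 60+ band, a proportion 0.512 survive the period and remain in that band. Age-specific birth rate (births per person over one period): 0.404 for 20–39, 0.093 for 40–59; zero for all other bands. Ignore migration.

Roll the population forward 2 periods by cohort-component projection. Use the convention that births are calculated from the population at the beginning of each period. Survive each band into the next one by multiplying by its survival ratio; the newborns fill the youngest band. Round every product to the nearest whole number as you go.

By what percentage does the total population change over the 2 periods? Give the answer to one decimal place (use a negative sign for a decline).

Call the bands 1 to 4, youngest first.
After projecting period 1:
Births: 24000 × 0.404 = 9696 ; 19600 × 0.093 = 1823 → 11519
Band 2: 19400 × 0.966 = 18740
Band 3: 24000 × 0.936 = 22464
Band 4: 19600 × 0.963 + 6000 × 0.512 = 18875 + 3072 = 21947
→ [11519, 18740, 22464, 21947]
After projecting period 2:
Births: 18740 × 0.404 = 7571 ; 22464 × 0.093 = 2089 → 9660
Band 2: 11519 × 0.966 = 11127
Band 3: 18740 × 0.936 = 17541
Band 4: 22464 × 0.963 + 21947 × 0.512 = 21633 + 11237 = 32870
→ [9660, 11127, 17541, 32870]
Total: 69000 → 71198; change = 2198; percentage change = 3.2%

3.2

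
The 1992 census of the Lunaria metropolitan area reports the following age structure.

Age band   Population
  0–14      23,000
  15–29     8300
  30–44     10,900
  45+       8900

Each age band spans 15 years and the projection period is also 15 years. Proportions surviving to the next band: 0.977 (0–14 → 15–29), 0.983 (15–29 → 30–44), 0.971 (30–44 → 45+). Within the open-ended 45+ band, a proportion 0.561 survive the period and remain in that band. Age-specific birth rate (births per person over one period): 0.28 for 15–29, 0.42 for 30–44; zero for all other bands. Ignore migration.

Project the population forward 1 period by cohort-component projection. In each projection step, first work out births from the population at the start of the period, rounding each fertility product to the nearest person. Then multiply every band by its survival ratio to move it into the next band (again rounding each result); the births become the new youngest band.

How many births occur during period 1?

Period 1.
Births: 8300 × 0.28 = 2324 ; 10900 × 0.42 = 4578 — total 6902
15–29: 23000 × 0.977 = 22471
30–44: 8300 × 0.983 = 8159
45+: 10900 × 0.971 + 8900 × 0.561 = 10584 + 4993 = 15577
Giving 6902 / 22471 / 8159 / 15577.

6902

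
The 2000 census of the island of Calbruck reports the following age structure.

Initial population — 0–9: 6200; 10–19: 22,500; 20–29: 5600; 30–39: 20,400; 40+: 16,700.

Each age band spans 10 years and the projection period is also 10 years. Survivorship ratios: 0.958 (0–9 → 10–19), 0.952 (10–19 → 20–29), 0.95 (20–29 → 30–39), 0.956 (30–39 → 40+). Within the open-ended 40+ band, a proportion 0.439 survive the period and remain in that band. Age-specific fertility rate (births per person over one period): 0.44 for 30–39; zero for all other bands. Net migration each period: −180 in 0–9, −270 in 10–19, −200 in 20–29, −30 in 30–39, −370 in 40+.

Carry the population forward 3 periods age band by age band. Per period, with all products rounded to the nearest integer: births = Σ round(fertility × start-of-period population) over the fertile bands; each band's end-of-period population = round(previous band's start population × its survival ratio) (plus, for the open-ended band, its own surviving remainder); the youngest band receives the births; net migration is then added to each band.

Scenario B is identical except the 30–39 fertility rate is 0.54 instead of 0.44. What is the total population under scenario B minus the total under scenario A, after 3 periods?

Period 1.
Births: 20400 × 0.44 = 8976
10–19: 6200 × 0.958 = 5940
20–29: 22500 × 0.952 = 21420
30–39: 5600 × 0.95 = 5320
40+: 20400 × 0.956 + 16700 × 0.439 = 19502 + 7331 = 26833
Net migration: 0–9 − 180 → 8796; 10–19 − 270 → 5670; 20–29 − 200 → 21220; 30–39 − 30 → 5290; 40+ − 370 → 26463
Giving 8796 / 5670 / 21220 / 5290 / 26463.
Period 2.
Births: 5290 × 0.44 = 2328
10–19: 8796 × 0.958 = 8427
20–29: 5670 × 0.952 = 5398
30–39: 21220 × 0.95 = 20159
40+: 5290 × 0.956 + 26463 × 0.439 = 5057 + 11617 = 16674
Net migration: 0–9 − 180 → 2148; 10–19 − 270 → 8157; 20–29 − 200 → 5198; 30–39 − 30 → 20129; 40+ − 370 → 16304
Giving 2148 / 8157 / 5198 / 20129 / 16304.
Period 3.
Births: 20129 × 0.44 = 8857
10–19: 2148 × 0.958 = 2058
20–29: 8157 × 0.952 = 7765
30–39: 5198 × 0.95 = 4938
40+: 20129 × 0.956 + 16304 × 0.439 = 19243 + 7157 = 26400
Net migration: 0–9 − 180 → 8677; 10–19 − 270 → 1788; 20–29 − 200 → 7565; 30–39 − 30 → 4908; 40+ − 370 → 26030
Giving 8677 / 1788 / 7565 / 4908 / 26030.
Scenario A total after 3 periods: 48968
Scenario B projection —
Period 1.
Births: 20400 × 0.54 = 11016
10–19: 6200 × 0.958 = 5940
20–29: 22500 × 0.952 = 21420
30–39: 5600 × 0.95 = 5320
40+: 20400 × 0.956 + 16700 × 0.439 = 19502 + 7331 = 26833
Net migration: 0–9 − 180 → 10836; 10–19 − 270 → 5670; 20–29 − 200 → 21220; 30–39 − 30 → 5290; 40+ − 370 → 26463
Giving 10836 / 5670 / 21220 / 5290 / 26463.
Period 2.
Births: 5290 × 0.54 = 2857
10–19: 10836 × 0.958 = 10381
20–29: 5670 × 0.952 = 5398
30–39: 21220 × 0.95 = 20159
40+: 5290 × 0.956 + 26463 × 0.439 = 5057 + 11617 = 16674
Net migration: 0–9 − 180 → 2677; 10–19 − 270 → 10111; 20–29 − 200 → 5198; 30–39 − 30 → 20129; 40+ − 370 → 16304
Giving 2677 / 10111 / 5198 / 20129 / 16304.
Period 3.
Births: 20129 × 0.54 = 10870
10–19: 2677 × 0.958 = 2565
20–29: 10111 × 0.952 = 9626
30–39: 5198 × 0.95 = 4938
40+: 20129 × 0.956 + 16304 × 0.439 = 19243 + 7157 = 26400
Net migration: 0–9 − 180 → 10690; 10–19 − 270 → 2295; 20–29 − 200 → 9426; 30–39 − 30 → 4908; 40+ − 370 → 26030
Giving 10690 / 2295 / 9426 / 4908 / 26030.
Scenario B total after 3 periods: 53349
Difference B − A = 53349 − 48968 = 4381

4381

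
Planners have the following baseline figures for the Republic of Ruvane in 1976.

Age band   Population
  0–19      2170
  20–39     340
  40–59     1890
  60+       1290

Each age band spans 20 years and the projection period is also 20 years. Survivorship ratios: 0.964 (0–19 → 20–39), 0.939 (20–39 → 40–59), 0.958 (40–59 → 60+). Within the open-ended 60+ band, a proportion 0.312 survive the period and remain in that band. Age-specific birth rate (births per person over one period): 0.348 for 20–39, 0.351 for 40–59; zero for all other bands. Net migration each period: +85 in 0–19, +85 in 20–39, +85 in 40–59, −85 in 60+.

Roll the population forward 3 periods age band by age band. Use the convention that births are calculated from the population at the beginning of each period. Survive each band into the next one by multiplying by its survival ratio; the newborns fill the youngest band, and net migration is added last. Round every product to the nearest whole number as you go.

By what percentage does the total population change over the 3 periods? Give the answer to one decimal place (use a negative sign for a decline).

— Period 1 —
Births: 340 × 0.348 = 118  |  1890 × 0.351 = 663 → 781
20–39: 2170 × 0.964 = 2092
40–59: 340 × 0.939 = 319
60+: 1890 × 0.958 + 1290 × 0.312 = 1811 + 402 = 2213
Net migration: 0–19 + 85 → 866; 20–39 + 85 → 2177; 40–59 + 85 → 404; 60+ − 85 → 2128
Population now: 0–19=866, 20–39=2177, 40–59=404, 60+=2128
— Period 2 —
Births: 2177 × 0.348 = 758  |  404 × 0.351 = 142 → 900
20–39: 866 × 0.964 = 835
40–59: 2177 × 0.939 = 2044
60+: 404 × 0.958 + 2128 × 0.312 = 387 + 664 = 1051
Net migration: 0–19 + 85 → 985; 20–39 + 85 → 920; 40–59 + 85 → 2129; 60+ − 85 → 966
Population now: 0–19=985, 20–39=920, 40–59=2129, 60+=966
— Period 3 —
Births: 920 × 0.348 = 320  |  2129 × 0.351 = 747 → 1067
20–39: 985 × 0.964 = 950
40–59: 920 × 0.939 = 864
60+: 2129 × 0.958 + 966 × 0.312 = 2040 + 301 = 2341
Net migration: 0–19 + 85 → 1152; 20–39 + 85 → 1035; 40–59 + 85 → 949; 60+ − 85 → 2256
Population now: 0–19=1152, 20–39=1035, 40–59=949, 60+=2256
Total: 5690 → 5392; change = -298; percentage change = -5.2%

-5.2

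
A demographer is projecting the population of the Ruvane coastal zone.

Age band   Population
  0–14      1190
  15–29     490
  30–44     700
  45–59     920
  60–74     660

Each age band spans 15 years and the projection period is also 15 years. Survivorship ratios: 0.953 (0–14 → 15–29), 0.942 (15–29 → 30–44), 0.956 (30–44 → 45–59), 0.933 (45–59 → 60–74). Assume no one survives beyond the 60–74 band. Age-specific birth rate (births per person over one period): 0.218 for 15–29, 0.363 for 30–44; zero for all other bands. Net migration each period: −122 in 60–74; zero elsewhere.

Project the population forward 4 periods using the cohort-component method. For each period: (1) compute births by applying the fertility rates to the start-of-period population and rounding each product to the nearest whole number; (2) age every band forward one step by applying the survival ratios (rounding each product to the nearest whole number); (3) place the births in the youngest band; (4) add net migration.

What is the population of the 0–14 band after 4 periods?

204

— Period 1 —
Births: 490 × 0.218 = 107  |  700 × 0.363 = 254 → total 361
15–29: 1190 × 0.953 = 1134
30–44: 490 × 0.942 = 462
45–59: 700 × 0.956 = 669
60–74: 920 × 0.933 = 858
Net migration: 60–74 − 122 → 736
→ [361, 1134, 462, 669, 736]
— Period 2 —
Births: 1134 × 0.218 = 247  |  462 × 0.363 = 168 → total 415
15–29: 361 × 0.953 = 344
30–44: 1134 × 0.942 = 1068
45–59: 462 × 0.956 = 442
60–74: 669 × 0.933 = 624
Net migration: 60–74 − 122 → 502
→ [415, 344, 1068, 442, 502]
— Period 3 —
Births: 344 × 0.218 = 75  |  1068 × 0.363 = 388 → total 463
15–29: 415 × 0.953 = 395
30–44: 344 × 0.942 = 324
45–59: 1068 × 0.956 = 1021
60–74: 442 × 0.933 = 412
Net migration: 60–74 − 122 → 290
→ [463, 395, 324, 1021, 290]
— Period 4 —
Births: 395 × 0.218 = 86  |  324 × 0.363 = 118 → total 204
15–29: 463 × 0.953 = 441
30–44: 395 × 0.942 = 372
45–59: 324 × 0.956 = 310
60–74: 1021 × 0.933 = 953
Net migration: 60–74 − 122 → 831
→ [204, 441, 372, 310, 831]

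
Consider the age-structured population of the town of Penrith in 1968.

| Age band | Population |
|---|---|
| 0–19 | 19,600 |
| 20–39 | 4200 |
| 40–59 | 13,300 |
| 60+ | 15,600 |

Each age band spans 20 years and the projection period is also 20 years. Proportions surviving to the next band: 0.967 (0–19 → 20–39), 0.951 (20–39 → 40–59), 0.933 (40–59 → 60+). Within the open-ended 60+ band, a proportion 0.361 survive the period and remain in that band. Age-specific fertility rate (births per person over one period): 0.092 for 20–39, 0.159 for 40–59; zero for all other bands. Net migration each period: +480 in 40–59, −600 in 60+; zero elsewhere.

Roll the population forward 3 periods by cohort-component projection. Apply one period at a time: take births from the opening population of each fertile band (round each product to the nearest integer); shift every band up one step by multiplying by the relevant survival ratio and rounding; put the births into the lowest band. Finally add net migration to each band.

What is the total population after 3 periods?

Numbering the groups 1..4 from youngest to oldest:
— Period 1 —
Births: 4200 × 0.092 = 386 ; 13300 × 0.159 = 2115 — total 2501
Group 2: 19600 × 0.967 = 18953
Group 3: 4200 × 0.951 = 3994
Group 4: 13300 × 0.933 + 15600 × 0.361 = 12409 + 5632 = 18041
Net migration: Group 3 + 480 → 4474; Group 4 − 600 → 17441
→ [2501, 18953, 4474, 17441]
— Period 2 —
Births: 18953 × 0.092 = 1744 ; 4474 × 0.159 = 711 — total 2455
Group 2: 2501 × 0.967 = 2418
Group 3: 18953 × 0.951 = 18024
Group 4: 4474 × 0.933 + 17441 × 0.361 = 4174 + 6296 = 10470
Net migration: Group 3 + 480 → 18504; Group 4 − 600 → 9870
→ [2455, 2418, 18504, 9870]
— Period 3 —
Births: 2418 × 0.092 = 222 ; 18504 × 0.159 = 2942 — total 3164
Group 2: 2455 × 0.967 = 2374
Group 3: 2418 × 0.951 = 2300
Group 4: 18504 × 0.933 + 9870 × 0.361 = 17264 + 3563 = 20827
Net migration: Group 3 + 480 → 2780; Group 4 − 600 → 20227
→ [3164, 2374, 2780, 20227]
Total after period 3: 3164 + 2374 + 2780 + 20227 = 28545

28545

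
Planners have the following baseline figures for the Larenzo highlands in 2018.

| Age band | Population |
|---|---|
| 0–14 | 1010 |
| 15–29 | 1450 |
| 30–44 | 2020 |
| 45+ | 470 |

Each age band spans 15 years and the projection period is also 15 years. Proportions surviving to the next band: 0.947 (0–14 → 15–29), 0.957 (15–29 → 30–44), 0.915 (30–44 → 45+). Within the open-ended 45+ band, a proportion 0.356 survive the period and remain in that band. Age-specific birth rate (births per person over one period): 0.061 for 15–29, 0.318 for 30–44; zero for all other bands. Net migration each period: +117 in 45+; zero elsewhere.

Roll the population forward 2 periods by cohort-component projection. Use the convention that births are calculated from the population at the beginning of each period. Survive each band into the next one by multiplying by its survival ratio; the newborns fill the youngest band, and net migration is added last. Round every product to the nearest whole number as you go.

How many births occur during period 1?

730

Call the groups 1 to 4, youngest first.
Period 1.
Births: 1450 × 0.061 = 88 ; 2020 × 0.318 = 642 ⇒ total 730
Group 2: 1010 × 0.947 = 956
Group 3: 1450 × 0.957 = 1388
Group 4: 2020 × 0.915 + 470 × 0.356 = 1848 + 167 = 2015
Net migration: Group 4 + 117 → 2132
End of period: [730, 956, 1388, 2132]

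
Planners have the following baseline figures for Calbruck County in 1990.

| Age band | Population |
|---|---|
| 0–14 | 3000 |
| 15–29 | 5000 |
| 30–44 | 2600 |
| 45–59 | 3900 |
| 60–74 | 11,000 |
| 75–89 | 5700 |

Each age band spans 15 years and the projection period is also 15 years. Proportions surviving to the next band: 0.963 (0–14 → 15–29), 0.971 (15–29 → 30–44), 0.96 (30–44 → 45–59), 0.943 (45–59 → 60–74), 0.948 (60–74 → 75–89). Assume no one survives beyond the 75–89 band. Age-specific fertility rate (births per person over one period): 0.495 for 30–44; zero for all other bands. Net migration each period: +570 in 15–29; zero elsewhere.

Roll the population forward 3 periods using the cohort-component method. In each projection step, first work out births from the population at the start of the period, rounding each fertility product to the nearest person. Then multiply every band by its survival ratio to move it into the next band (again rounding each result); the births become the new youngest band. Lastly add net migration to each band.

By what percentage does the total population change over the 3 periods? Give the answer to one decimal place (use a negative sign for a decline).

-48.2

Numbering the groups 1..6 from youngest to oldest:
— Period 1 —
Births: 2600 × 0.495 = 1287
Group 2: 3000 × 0.963 = 2889
Group 3: 5000 × 0.971 = 4855
Group 4: 2600 × 0.96 = 2496
Group 5: 3900 × 0.943 = 3678
Group 6: 11000 × 0.948 = 10428
Net migration: Group 2 + 570 → 3459
→ [1287, 3459, 4855, 2496, 3678, 10428]
— Period 2 —
Births: 4855 × 0.495 = 2403
Group 2: 1287 × 0.963 = 1239
Group 3: 3459 × 0.971 = 3359
Group 4: 4855 × 0.96 = 4661
Group 5: 2496 × 0.943 = 2354
Group 6: 3678 × 0.948 = 3487
Net migration: Group 2 + 570 → 1809
→ [2403, 1809, 3359, 4661, 2354, 3487]
— Period 3 —
Births: 3359 × 0.495 = 1663
Group 2: 2403 × 0.963 = 2314
Group 3: 1809 × 0.971 = 1757
Group 4: 3359 × 0.96 = 3225
Group 5: 4661 × 0.943 = 4395
Group 6: 2354 × 0.948 = 2232
Net migration: Group 2 + 570 → 2884
→ [1663, 2884, 1757, 3225, 4395, 2232]
Total: 31200 → 16156; change = -15044; percentage change = -48.2%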